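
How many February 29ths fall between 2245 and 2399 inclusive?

37

Years divisible by 4: 2248, 2252, …, 2396 — 38 in all.
Of these, 2300 is divisible by 100 but not 400, so not leap.
Leap years: 38 − 1 = 37.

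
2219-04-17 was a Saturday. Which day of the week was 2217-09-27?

Count forward from the earlier date (September 27, 2217) to the later (April 17, 2219):
September 27, 2217 → September 27, 2218: 365 days.
September 2218: 30 − 27 = 3 days remain.
Then October (31), November (30), December (31), January (31), February 2219 (28), March (31): 31 + 30 + 31 + 31 + 28 + 31 = 182 days.
April 1–17, 2219: 17 days.
Residual: 202 days.
Total: 567 days.
567 is a multiple of 7, so 2217-09-27 falls on the same weekday: Saturday.

Saturday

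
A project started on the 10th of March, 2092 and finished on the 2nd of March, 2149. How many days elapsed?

20810

From March 10, 2092 to March 10, 2148: 56 years, of which 13 contain a Feb 29 — 43×365 + 13×366 = 20453 days.
(2100 is not a leap year (divisible by 100 but not 400).)
March 2148: 31 − 10 = 21 days remain.
Then 11 full months totalling 334 days.
March 1–2, 2149: 2 days.
Residual: 357 days.
Total: 20810 days.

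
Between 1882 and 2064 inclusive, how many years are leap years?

45

Years divisible by 4: 1884, 1888, …, 2064 — 46 in all.
Of these, 1900 is divisible by 100 but not 400, so not leap.
2000 is divisible by 400, so still leap.
Leap years: 46 − 1 = 45.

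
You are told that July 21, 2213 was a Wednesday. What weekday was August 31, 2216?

Saturday

July 21, 2213 → July 21, 2214: 365 days.
July 21, 2214 → July 21, 2215: 365 days.
July 21, 2215 → July 21, 2216: 366 days (2216 is a leap year).
July 2216: 31 − 21 = 10 days remain.
August 1–31, 2216: 31 days.
Residual: 41 days.
Total: 1137 days.
1137 mod 7 = 3, so 3 days after Wednesday is Saturday.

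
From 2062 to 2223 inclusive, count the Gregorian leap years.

Years divisible by 4: 2064, 2068, …, 2220 — 40 in all.
Of these, 2100, 2200 are divisible by 100 but not 400, so not leap.
Leap years: 40 − 2 = 38.

38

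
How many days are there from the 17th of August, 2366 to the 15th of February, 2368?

547

Day-of-year of August 17, 2366: 229.
Day-of-year of February 15, 2368: 46.
2366 has 365 days, so 365 − 229 = 136 days remain in 2366.
Full years: 2367: 365. Sum = 365.
Total: 136 + 365 + 46 = 547 days.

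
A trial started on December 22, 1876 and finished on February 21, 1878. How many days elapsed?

December 22, 1876 → December 22, 1877: 365 days.
December 1877: 31 − 22 = 9 days remain.
Then January (31): 31 days.
February 1–21, 1878: 21 days (1878 is not a leap year).
Residual: 61 days.
Total: 426 days.

426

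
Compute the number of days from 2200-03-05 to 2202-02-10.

707

March 2200: 31 − 5 = 26 days remain.
Then 22 full months totalling 671 days.
February 1–10, 2202: 10 days (2202 is not a leap year).
Total: 26 + 671 + 10 = 707 days.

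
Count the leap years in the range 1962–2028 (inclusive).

Years divisible by 4: 1964, 1968, …, 2028 — 17 in all.
2000 is divisible by 400, so still leap.
No century exceptions apply. Count: 17.

17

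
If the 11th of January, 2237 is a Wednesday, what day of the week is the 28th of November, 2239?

Thursday

Day-of-year of January 11, 2237: 11.
Day-of-year of November 28, 2239: 332.
2237 has 365 days, so 365 − 11 = 354 days remain in 2237.
Full years: 2238: 365. Sum = 365.
Total: 354 + 365 + 332 = 1051 days.
1051 mod 7 = 1, so 1 day after Wednesday is Thursday.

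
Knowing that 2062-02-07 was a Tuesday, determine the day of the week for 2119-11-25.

Day-of-year of February 7, 2062: 38.
Day-of-year of November 25, 2119: 329.
2062 has 365 days, so 365 − 38 = 327 days remain in 2062.
Full years 2063–2118: 43 common + 13 leap = 43×365 + 13×366 = 20453 days.
Total: 327 + 20453 + 329 = 21109 days.
21109 mod 7 = 4, so 4 days after Tuesday is Saturday.

Saturday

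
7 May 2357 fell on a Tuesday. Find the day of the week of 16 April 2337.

Count forward from the earlier date (April 16, 2337) to the later (May 7, 2357):
Day-of-year of April 16, 2337: 106.
Day-of-year of May 7, 2357: 127.
2337 has 365 days, so 365 − 106 = 259 days remain in 2337.
Full years 2338–2356: 14 common + 5 leap = 14×365 + 5×366 = 6940 days.
Total: 259 + 6940 + 127 = 7326 days.
7326 mod 7 = 4, so 4 days before Tuesday is Friday.

Friday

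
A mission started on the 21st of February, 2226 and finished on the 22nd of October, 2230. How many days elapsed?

1704

Day-of-year of February 21, 2226: 52.
Day-of-year of October 22, 2230: 295.
2226 has 365 days, so 365 − 52 = 313 days remain in 2226.
Full years: 2227: 365; 2228: 366; 2229: 365. Sum = 1096.
Total: 313 + 1096 + 295 = 1704 days.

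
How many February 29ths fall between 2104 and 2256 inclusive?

Years divisible by 4: 2104, 2108, …, 2256 — 39 in all.
Of these, 2200 is divisible by 100 but not 400, so not leap.
Leap years: 39 − 1 = 38.

38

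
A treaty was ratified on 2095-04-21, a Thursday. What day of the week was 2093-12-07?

Count forward from the earlier date (December 7, 2093) to the later (April 21, 2095):
December 7, 2093 → December 7, 2094: 365 days.
December 2094: 31 − 7 = 24 days remain.
Then January (31), February 2095 (28), March (31): 31 + 28 + 31 = 90 days.
April 1–21, 2095: 21 days.
Residual: 135 days.
Total: 500 days.
500 mod 7 = 3, so 3 days before Thursday is Monday.

Monday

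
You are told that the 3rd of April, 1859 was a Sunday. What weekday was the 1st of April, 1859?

Count forward from the earlier date (April 1, 1859) to the later (April 3, 1859):
Within April 1859: 3 − 1 = 2 days.
2 mod 7 = 2, so 2 days before Sunday is Friday.

Friday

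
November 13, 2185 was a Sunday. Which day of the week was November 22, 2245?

Saturday

From November 13, 2185 to November 13, 2245: 60 years, of which 14 contain a Feb 29 — 46×365 + 14×366 = 21914 days.
(2200 is not a leap year (divisible by 100 but not 400).)
Within November 2245: 22 − 13 = 9 days.
Total: 21923 days.
21923 mod 7 = 6, so 6 days after Sunday is Saturday.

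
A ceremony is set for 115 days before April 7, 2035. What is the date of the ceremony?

December 13, 2034

Count 115 days before April 7, 2035:
December 2034: 31 − 13 = 18 days remain.
Then January (31), February 2035 (28), March (31): 31 + 28 + 31 = 90 days.
April 1–7, 2035: 7 days.
Total: 18 + 90 + 7 = 115 days.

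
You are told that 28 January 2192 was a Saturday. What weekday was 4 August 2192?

Saturday

January 2192: 31 − 28 = 3 days remain.
Then February 2192 (29), March (31), April (30), May (31), June (30), July (31): 29 + 31 + 30 + 31 + 30 + 31 = 182 days.
August 1–4, 2192: 4 days.
Total: 3 + 182 + 4 = 189 days.
189 is a multiple of 7, so 4 August 2192 falls on the same weekday: Saturday.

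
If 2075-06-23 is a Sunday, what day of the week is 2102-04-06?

Thursday

From June 23, 2075 to June 23, 2101: 26 years, of which 6 contain a Feb 29 — 20×365 + 6×366 = 9496 days.
(2100 is not a leap year (divisible by 100 but not 400).)
June 2101: 30 − 23 = 7 days remain.
Then 9 full months totalling 274 days.
April 1–6, 2102: 6 days.
Residual: 287 days.
Total: 9783 days.
9783 mod 7 = 4, so 4 days after Sunday is Thursday.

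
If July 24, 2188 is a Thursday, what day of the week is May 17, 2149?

Count forward from the earlier date (May 17, 2149) to the later (July 24, 2188):
From May 17, 2149 to May 17, 2188: 39 years, of which 10 contain a Feb 29 — 29×365 + 10×366 = 14245 days.
May 2188: 31 − 17 = 14 days remain.
Then June (30): 30 days.
July 1–24, 2188: 24 days.
Residual: 68 days.
Total: 14313 days.
14313 mod 7 = 5, so 5 days before Thursday is Saturday.

Saturday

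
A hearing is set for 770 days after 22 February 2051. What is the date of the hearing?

2 April 2053

Count 770 days after February 22, 2051:
February 2051: 28 − 22 = 6 days remain (2051 is not a leap year, so February has 28 days).
Then 25 full months totalling 762 days.
April 1–2, 2053: 2 days.
Total: 6 + 762 + 2 = 770 days.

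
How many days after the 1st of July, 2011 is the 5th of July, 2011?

Within July 2011: 5 − 1 = 4 days.

4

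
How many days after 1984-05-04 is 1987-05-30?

1121

May 4, 1984 → May 4, 1985: 365 days.
May 4, 1985 → May 4, 1986: 365 days.
May 4, 1986 → May 4, 1987: 365 days.
Within May 1987: 30 − 4 = 26 days.
Total: 1121 days.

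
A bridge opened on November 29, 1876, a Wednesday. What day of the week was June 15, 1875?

Tuesday

Count forward from the earlier date (June 15, 1875) to the later (November 29, 1876):
Day-of-year of June 15, 1875: 166.
Day-of-year of November 29, 1876: 334.
1875 has 365 days, so 365 − 166 = 199 days remain in 1875.
Total: 199 + 334 = 533 days.
533 mod 7 = 1, so 1 day before Wednesday is Tuesday.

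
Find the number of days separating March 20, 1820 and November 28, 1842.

From March 20, 1820 to March 20, 1842: 22 years, of which 5 contain a Feb 29 — 17×365 + 5×366 = 8035 days.
March 1842: 31 − 20 = 11 days remain.
Then April (30), May (31), June (30), July (31), August (31), September (30), October (31): 30 + 31 + 30 + 31 + 31 + 30 + 31 = 214 days.
November 1–28, 1842: 28 days.
Residual: 253 days.
Total: 8288 days.

8288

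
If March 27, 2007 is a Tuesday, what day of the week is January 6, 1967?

Friday

Count forward from the earlier date (January 6, 1967) to the later (March 27, 2007):
From January 6, 1967 to January 6, 2007: 40 years, of which 10 contain a Feb 29 — 30×365 + 10×366 = 14610 days.
(2000 is a leap year (divisible by 400).)
January 2007: 31 − 6 = 25 days remain.
Then February 2007 (28): 28 days.
March 1–27, 2007: 27 days.
Residual: 80 days.
Total: 14690 days.
14690 mod 7 = 4, so 4 days before Tuesday is Friday.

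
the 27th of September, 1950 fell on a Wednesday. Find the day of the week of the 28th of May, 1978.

From September 27, 1950 to September 27, 1977: 27 years, of which 7 contain a Feb 29 — 20×365 + 7×366 = 9862 days.
September 1977: 30 − 27 = 3 days remain.
Then October (31), November (30), December (31), January (31), February 1978 (28), March (31), April (30): 31 + 30 + 31 + 31 + 28 + 31 + 30 = 212 days.
May 1–28, 1978: 28 days.
Residual: 243 days.
Total: 10105 days.
10105 mod 7 = 4, so 4 days after Wednesday is Sunday.

Sunday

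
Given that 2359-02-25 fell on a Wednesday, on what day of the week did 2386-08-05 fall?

Tuesday

Day-of-year of February 25, 2359: 56.
Day-of-year of August 5, 2386: 217.
2359 has 365 days, so 365 − 56 = 309 days remain in 2359.
Full years 2360–2385: 19 common + 7 leap = 19×365 + 7×366 = 9497 days.
Total: 309 + 9497 + 217 = 10023 days.
10023 mod 7 = 6, so 6 days after Wednesday is Tuesday.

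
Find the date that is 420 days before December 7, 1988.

October 14, 1987

Count 420 days before December 7, 1988:
October 14, 1987 → October 14, 1988: 366 days (1988 is a leap year).
October 1988: 31 − 14 = 17 days remain.
Then November (30): 30 days.
December 1–7, 1988: 7 days.
Residual: 54 days.
Total: 420 days.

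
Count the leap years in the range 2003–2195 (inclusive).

Years divisible by 4: 2004, 2008, …, 2192 — 48 in all.
Of these, 2100 is divisible by 100 but not 400, so not leap.
Leap years: 48 − 1 = 47.

47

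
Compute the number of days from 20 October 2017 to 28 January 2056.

From October 20, 2017 to October 20, 2055: 38 years, of which 9 contain a Feb 29 — 29×365 + 9×366 = 13879 days.
October 2055: 31 − 20 = 11 days remain.
Then November (30), December (31): 30 + 31 = 61 days.
January 1–28, 2056: 28 days.
Residual: 100 days.
Total: 13979 days.

13979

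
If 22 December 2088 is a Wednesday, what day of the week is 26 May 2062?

Friday

Count forward from the earlier date (May 26, 2062) to the later (December 22, 2088):
Day-of-year of May 26, 2062: 146.
Day-of-year of December 22, 2088: 357.
2062 has 365 days, so 365 − 146 = 219 days remain in 2062.
Full years 2063–2087: 19 common + 6 leap = 19×365 + 6×366 = 9131 days.
Total: 219 + 9131 + 357 = 9707 days.
9707 mod 7 = 5, so 5 days before Wednesday is Friday.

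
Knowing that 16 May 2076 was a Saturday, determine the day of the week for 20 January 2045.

Count forward from the earlier date (January 20, 2045) to the later (May 16, 2076):
Day-of-year of January 20, 2045: 20.
Day-of-year of May 16, 2076: 137.
2045 has 365 days, so 365 − 20 = 345 days remain in 2045.
Full years 2046–2075: 23 common + 7 leap = 23×365 + 7×366 = 10957 days.
Total: 345 + 10957 + 137 = 11439 days.
11439 mod 7 = 1, so 1 day before Saturday is Friday.

Friday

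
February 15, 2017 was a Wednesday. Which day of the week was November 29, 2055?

Monday

From February 15, 2017 to February 15, 2055: 38 years, of which 9 contain a Feb 29 — 29×365 + 9×366 = 13879 days.
February 2055: 28 − 15 = 13 days remain (2055 is not a leap year, so February has 28 days).
Then March (31), April (30), May (31), June (30), July (31), August (31), September (30), October (31): 31 + 30 + 31 + 30 + 31 + 31 + 30 + 31 = 245 days.
November 1–29, 2055: 29 days.
Residual: 287 days.
Total: 14166 days.
14166 mod 7 = 5, so 5 days after Wednesday is Monday.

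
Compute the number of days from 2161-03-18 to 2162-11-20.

612

Day-of-year of March 18, 2161: 77.
Day-of-year of November 20, 2162: 324.
2161 has 365 days, so 365 − 77 = 288 days remain in 2161.
Total: 288 + 324 = 612 days.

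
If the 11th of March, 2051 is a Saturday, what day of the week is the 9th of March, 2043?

Monday

Count forward from the earlier date (March 9, 2043) to the later (March 11, 2051):
Day-of-year of March 9, 2043: 68.
Day-of-year of March 11, 2051: 70.
2043 has 365 days, so 365 − 68 = 297 days remain in 2043.
Full years 2044–2050: 5 common + 2 leap = 5×365 + 2×366 = 2557 days.
Total: 297 + 2557 + 70 = 2924 days.
2924 mod 7 = 5, so 5 days before Saturday is Monday.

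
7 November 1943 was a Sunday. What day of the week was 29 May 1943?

Saturday

Count forward from the earlier date (May 29, 1943) to the later (November 7, 1943):
May 1943: 31 − 29 = 2 days remain.
Then June (30), July (31), August (31), September (30), October (31): 30 + 31 + 31 + 30 + 31 = 153 days.
November 1–7, 1943: 7 days.
Total: 2 + 153 + 7 = 162 days.
162 mod 7 = 1, so 1 day before Sunday is Saturday.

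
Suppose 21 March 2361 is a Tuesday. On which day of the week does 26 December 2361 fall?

Tuesday

March 2361: 31 − 21 = 10 days remain.
Then April (30), May (31), June (30), July (31), August (31), September (30), October (31), November (30): 30 + 31 + 30 + 31 + 31 + 30 + 31 + 30 = 244 days.
December 1–26, 2361: 26 days.
Total: 10 + 244 + 26 = 280 days.
280 is a multiple of 7, so 26 December 2361 falls on the same weekday: Tuesday.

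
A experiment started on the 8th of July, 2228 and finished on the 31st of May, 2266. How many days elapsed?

From July 8, 2228 to July 8, 2265: 37 years, of which 9 contain a Feb 29 — 28×365 + 9×366 = 13514 days.
July 2265: 31 − 8 = 23 days remain.
Then 9 full months totalling 273 days.
May 1–31, 2266: 31 days.
Residual: 327 days.
Total: 13841 days.

13841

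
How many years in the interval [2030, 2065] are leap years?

9

Years divisible by 4 in [2030, 2065]: 2032, 2036, 2040, 2044, 2048, 2052, 2056, 2060, 2064.
No century exceptions apply. Count: 9.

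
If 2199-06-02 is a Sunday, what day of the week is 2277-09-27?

From June 2, 2199 to June 2, 2277: 78 years, of which 19 contain a Feb 29 — 59×365 + 19×366 = 28489 days.
(2200 is not a leap year (divisible by 100 but not 400).)
June 2277: 30 − 2 = 28 days remain.
Then July (31), August (31): 31 + 31 = 62 days.
September 1–27, 2277: 27 days.
Residual: 117 days.
Total: 28606 days.
28606 mod 7 = 4, so 4 days after Sunday is Thursday.

Thursday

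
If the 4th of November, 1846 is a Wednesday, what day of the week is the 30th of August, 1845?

Saturday

Count forward from the earlier date (August 30, 1845) to the later (November 4, 1846):
August 1845: 31 − 30 = 1 day remains.
Then 14 full months totalling 426 days.
November 1–4, 1846: 4 days.
Total: 1 + 426 + 4 = 431 days.
431 mod 7 = 4, so 4 days before Wednesday is Saturday.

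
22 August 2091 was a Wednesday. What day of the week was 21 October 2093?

August 2091: 31 − 22 = 9 days remain.
Then 25 full months totalling 761 days.
October 1–21, 2093: 21 days.
Total: 9 + 761 + 21 = 791 days.
791 is a multiple of 7, so 21 October 2093 falls on the same weekday: Wednesday.

Wednesday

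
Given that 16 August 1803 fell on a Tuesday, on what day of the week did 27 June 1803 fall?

Count forward from the earlier date (June 27, 1803) to the later (August 16, 1803):
June 1803: 30 − 27 = 3 days remain.
Then July (31): 31 days.
August 1–16, 1803: 16 days.
Total: 3 + 31 + 16 = 50 days.
50 mod 7 = 1, so 1 day before Tuesday is Monday.

Monday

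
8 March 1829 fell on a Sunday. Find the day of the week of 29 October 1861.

Tuesday

From March 8, 1829 to March 8, 1861: 32 years, of which 8 contain a Feb 29 — 24×365 + 8×366 = 11688 days.
March 1861: 31 − 8 = 23 days remain.
Then April (30), May (31), June (30), July (31), August (31), September (30): 30 + 31 + 30 + 31 + 31 + 30 = 183 days.
October 1–29, 1861: 29 days.
Residual: 235 days.
Total: 11923 days.
11923 mod 7 = 2, so 2 days after Sunday is Tuesday.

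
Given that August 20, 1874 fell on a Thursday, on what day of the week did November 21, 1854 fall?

Tuesday

Count forward from the earlier date (November 21, 1854) to the later (August 20, 1874):
Day-of-year of November 21, 1854: 325.
Day-of-year of August 20, 1874: 232.
1854 has 365 days, so 365 − 325 = 40 days remain in 1854.
Full years 1855–1873: 14 common + 5 leap = 14×365 + 5×366 = 6940 days.
Total: 40 + 6940 + 232 = 7212 days.
7212 mod 7 = 2, so 2 days before Thursday is Tuesday.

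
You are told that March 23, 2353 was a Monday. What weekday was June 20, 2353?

March 2353: 31 − 23 = 8 days remain.
Then April (30), May (31): 30 + 31 = 61 days.
June 1–20, 2353: 20 days.
Total: 8 + 61 + 20 = 89 days.
89 mod 7 = 5, so 5 days after Monday is Saturday.

Saturday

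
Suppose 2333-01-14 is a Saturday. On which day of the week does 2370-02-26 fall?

From January 14, 2333 to January 14, 2370: 37 years, of which 9 contain a Feb 29 — 28×365 + 9×366 = 13514 days.
January 2370: 31 − 14 = 17 days remain.
February 1–26, 2370: 26 days (2370 is not a leap year).
Residual: 43 days.
Total: 13557 days.
13557 mod 7 = 5, so 5 days after Saturday is Thursday.

Thursday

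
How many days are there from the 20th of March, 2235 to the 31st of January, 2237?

March 20, 2235 → March 20, 2236: 366 days (2236 is a leap year).
March 2236: 31 − 20 = 11 days remain.
Then 9 full months totalling 275 days.
January 1–31, 2237: 31 days.
Residual: 317 days.
Total: 683 days.

683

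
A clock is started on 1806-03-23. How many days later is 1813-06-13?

Day-of-year of March 23, 1806: 82.
Day-of-year of June 13, 1813: 164.
1806 has 365 days, so 365 − 82 = 283 days remain in 1806.
Full years: 1807: 365; 1808: 366; 1809: 365; 1810: 365; 1811: 365; 1812: 366. Sum = 2192.
Total: 283 + 2192 + 164 = 2639 days.

2639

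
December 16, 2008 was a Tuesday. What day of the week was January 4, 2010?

December 16, 2008 → December 16, 2009: 365 days.
December 2009: 31 − 16 = 15 days remain.
January 1–4, 2010: 4 days.
Residual: 19 days.
Total: 384 days.
384 mod 7 = 6, so 6 days after Tuesday is Monday.

Monday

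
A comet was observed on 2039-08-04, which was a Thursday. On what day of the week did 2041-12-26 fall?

Day-of-year of August 4, 2039: 216.
Day-of-year of December 26, 2041: 360.
2039 has 365 days, so 365 − 216 = 149 days remain in 2039.
Full years: 2040: 366. Sum = 366.
Total: 149 + 366 + 360 = 875 days.
875 is a multiple of 7, so 2041-12-26 falls on the same weekday: Thursday.

Thursday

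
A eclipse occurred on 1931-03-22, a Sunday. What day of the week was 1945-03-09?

Friday

Day-of-year of March 22, 1931: 81.
Day-of-year of March 9, 1945: 68.
1931 has 365 days, so 365 − 81 = 284 days remain in 1931.
Full years 1932–1944: 9 common + 4 leap = 9×365 + 4×366 = 4749 days.
Total: 284 + 4749 + 68 = 5101 days.
5101 mod 7 = 5, so 5 days after Sunday is Friday.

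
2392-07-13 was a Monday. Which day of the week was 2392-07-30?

Within July 2392: 30 − 13 = 17 days.
17 mod 7 = 3, so 3 days after Monday is Thursday.

Thursday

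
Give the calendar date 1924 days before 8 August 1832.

3 May 1827

Count 1924 days before August 8, 1832:
May 3, 1827 → May 3, 1828: 366 days (1828 is a leap year).
May 3, 1828 → May 3, 1829: 365 days.
May 3, 1829 → May 3, 1830: 365 days.
May 3, 1830 → May 3, 1831: 365 days.
May 3, 1831 → May 3, 1832: 366 days (1832 is a leap year).
May 1832: 31 − 3 = 28 days remain.
Then June (30), July (31): 30 + 31 = 61 days.
August 1–8, 1832: 8 days.
Residual: 97 days.
Total: 1924 days.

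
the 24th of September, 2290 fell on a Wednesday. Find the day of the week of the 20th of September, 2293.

Wednesday

September 24, 2290 → September 24, 2291: 365 days.
September 24, 2291 → September 24, 2292: 366 days (2292 is a leap year).
September 2292: 30 − 24 = 6 days remain.
Then 11 full months totalling 335 days.
September 1–20, 2293: 20 days.
Residual: 361 days.
Total: 1092 days.
1092 is a multiple of 7, so the 20th of September, 2293 falls on the same weekday: Wednesday.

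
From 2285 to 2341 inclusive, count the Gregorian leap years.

13

Years divisible by 4: 2288, 2292, …, 2340 — 14 in all.
Of these, 2300 is divisible by 100 but not 400, so not leap.
Leap years: 14 − 1 = 13.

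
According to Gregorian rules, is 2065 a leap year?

No

2065 is not a leap year.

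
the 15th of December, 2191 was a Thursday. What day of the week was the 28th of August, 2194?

Day-of-year of December 15, 2191: 349.
Day-of-year of August 28, 2194: 240.
2191 has 365 days, so 365 − 349 = 16 days remain in 2191.
Full years: 2192: 366; 2193: 365. Sum = 731.
Total: 16 + 731 + 240 = 987 days.
987 is a multiple of 7, so the 28th of August, 2194 falls on the same weekday: Thursday.

Thursday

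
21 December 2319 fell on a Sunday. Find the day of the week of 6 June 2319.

Friday

Count forward from the earlier date (June 6, 2319) to the later (December 21, 2319):
June 2319: 30 − 6 = 24 days remain.
Then July (31), August (31), September (30), October (31), November (30): 31 + 31 + 30 + 31 + 30 = 153 days.
December 1–21, 2319: 21 days.
Total: 24 + 153 + 21 = 198 days.
198 mod 7 = 2, so 2 days before Sunday is Friday.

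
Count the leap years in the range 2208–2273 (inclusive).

Years divisible by 4: 2208, 2212, …, 2272 — 17 in all.
No century exceptions apply. Count: 17.

17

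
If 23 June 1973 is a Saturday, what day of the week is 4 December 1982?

Day-of-year of June 23, 1973: 174.
Day-of-year of December 4, 1982: 338.
1973 has 365 days, so 365 − 174 = 191 days remain in 1973.
Full years 1974–1981: 6 common + 2 leap = 6×365 + 2×366 = 2922 days.
Total: 191 + 2922 + 338 = 3451 days.
3451 is a multiple of 7, so 4 December 1982 falls on the same weekday: Saturday.

Saturday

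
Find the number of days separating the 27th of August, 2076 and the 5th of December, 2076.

August 2076: 31 − 27 = 4 days remain.
Then September (30), October (31), November (30): 30 + 31 + 30 = 91 days.
December 1–5, 2076: 5 days.
Total: 4 + 91 + 5 = 100 days.

100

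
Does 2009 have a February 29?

No

2009 is not a leap year.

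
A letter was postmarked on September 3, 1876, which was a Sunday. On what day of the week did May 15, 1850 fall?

Count forward from the earlier date (May 15, 1850) to the later (September 3, 1876):
Day-of-year of May 15, 1850: 135.
Day-of-year of September 3, 1876: 247.
1850 has 365 days, so 365 − 135 = 230 days remain in 1850.
Full years 1851–1875: 19 common + 6 leap = 19×365 + 6×366 = 9131 days.
Total: 230 + 9131 + 247 = 9608 days.
9608 mod 7 = 4, so 4 days before Sunday is Wednesday.

Wednesday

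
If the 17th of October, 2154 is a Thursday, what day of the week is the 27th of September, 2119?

Wednesday

Count forward from the earlier date (September 27, 2119) to the later (October 17, 2154):
From September 27, 2119 to September 27, 2154: 35 years, of which 9 contain a Feb 29 — 26×365 + 9×366 = 12784 days.
September 2154: 30 − 27 = 3 days remain.
October 1–17, 2154: 17 days.
Residual: 20 days.
Total: 12804 days.
12804 mod 7 = 1, so 1 day before Thursday is Wednesday.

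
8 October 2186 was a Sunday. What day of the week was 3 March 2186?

Friday

Count forward from the earlier date (March 3, 2186) to the later (October 8, 2186):
March 2186: 31 − 3 = 28 days remain.
Then April (30), May (31), June (30), July (31), August (31), September (30): 30 + 31 + 30 + 31 + 31 + 30 = 183 days.
October 1–8, 2186: 8 days.
Total: 28 + 183 + 8 = 219 days.
219 mod 7 = 2, so 2 days before Sunday is Friday.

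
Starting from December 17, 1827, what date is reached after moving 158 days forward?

May 23, 1828

Count 158 days after December 17, 1827:
December 1827: 31 − 17 = 14 days remain.
Then January (31), February 1828 (29), March (31), April (30): 31 + 29 + 31 + 30 = 121 days.
May 1–23, 1828: 23 days.
Residual: 158 days.
Total: 158 days.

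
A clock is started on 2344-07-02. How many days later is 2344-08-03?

32

July 2344: 31 − 2 = 29 days remain.
August 1–3, 2344: 3 days.
Total: 29 + 3 = 32 days.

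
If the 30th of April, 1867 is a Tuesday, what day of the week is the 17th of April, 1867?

Count forward from the earlier date (April 17, 1867) to the later (April 30, 1867):
Within April 1867: 30 − 17 = 13 days.
13 mod 7 = 6, so 6 days before Tuesday is Wednesday.

Wednesday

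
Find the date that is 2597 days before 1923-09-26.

1916-08-16

Count 2597 days before September 26, 1923:
From August 16, 1916 to August 16, 1923: 7 years, of which 1 contains a Feb 29 — 6×365 + 1×366 = 2556 days.
August 1923: 31 − 16 = 15 days remain.
September 1–26, 1923: 26 days.
Residual: 41 days.
Total: 2597 days.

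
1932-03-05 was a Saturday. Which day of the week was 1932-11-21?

Monday

March 1932: 31 − 5 = 26 days remain.
Then April (30), May (31), June (30), July (31), August (31), September (30), October (31): 30 + 31 + 30 + 31 + 31 + 30 + 31 = 214 days.
November 1–21, 1932: 21 days.
Total: 26 + 214 + 21 = 261 days.
261 mod 7 = 2, so 2 days after Saturday is Monday.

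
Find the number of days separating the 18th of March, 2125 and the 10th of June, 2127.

Day-of-year of March 18, 2125: 77.
Day-of-year of June 10, 2127: 161.
2125 has 365 days, so 365 − 77 = 288 days remain in 2125.
Full years: 2126: 365. Sum = 365.
Total: 288 + 365 + 161 = 814 days.

814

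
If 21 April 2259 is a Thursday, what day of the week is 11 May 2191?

Wednesday

Count forward from the earlier date (May 11, 2191) to the later (April 21, 2259):
From May 11, 2191 to May 11, 2258: 67 years, of which 16 contain a Feb 29 — 51×365 + 16×366 = 24471 days.
(2200 is not a leap year (divisible by 100 but not 400).)
May 2258: 31 − 11 = 20 days remain.
Then 10 full months totalling 304 days.
April 1–21, 2259: 21 days.
Residual: 345 days.
Total: 24816 days.
24816 mod 7 = 1, so 1 day before Thursday is Wednesday.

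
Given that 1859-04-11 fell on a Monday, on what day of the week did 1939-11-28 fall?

Tuesday

From April 11, 1859 to April 11, 1939: 80 years, of which 19 contain a Feb 29 — 61×365 + 19×366 = 29219 days.
(1900 is not a leap year (divisible by 100 but not 400).)
April 1939: 30 − 11 = 19 days remain.
Then May (31), June (30), July (31), August (31), September (30), October (31): 31 + 30 + 31 + 31 + 30 + 31 = 184 days.
November 1–28, 1939: 28 days.
Residual: 231 days.
Total: 29450 days.
29450 mod 7 = 1, so 1 day after Monday is Tuesday.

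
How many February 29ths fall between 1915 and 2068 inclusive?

Years divisible by 4: 1916, 1920, …, 2068 — 39 in all.
2000 is divisible by 400, so still leap.
No century exceptions apply. Count: 39.

39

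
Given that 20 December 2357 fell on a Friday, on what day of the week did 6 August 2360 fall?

Day-of-year of December 20, 2357: 354.
Day-of-year of August 6, 2360: 219.
2357 has 365 days, so 365 − 354 = 11 days remain in 2357.
Full years: 2358: 365; 2359: 365. Sum = 730.
Total: 11 + 730 + 219 = 960 days.
960 mod 7 = 1, so 1 day after Friday is Saturday.

Saturday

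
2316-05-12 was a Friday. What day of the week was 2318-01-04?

Day-of-year of May 12, 2316: 133.
Day-of-year of January 4, 2318: 4.
2316 has 366 days, so 366 − 133 = 233 days remain in 2316.
Full years: 2317: 365. Sum = 365.
Total: 233 + 365 + 4 = 602 days.
602 is a multiple of 7, so 2318-01-04 falls on the same weekday: Friday.

Friday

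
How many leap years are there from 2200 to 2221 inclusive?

Years divisible by 4 in [2200, 2221]: 2200, 2204, 2208, 2212, 2216, 2220.
Of these, 2200 is divisible by 100 but not 400, so not leap.
Leap years: 6 − 1 = 5.

5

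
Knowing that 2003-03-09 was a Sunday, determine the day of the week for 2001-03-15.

Thursday

Count forward from the earlier date (March 15, 2001) to the later (March 9, 2003):
March 15, 2001 → March 15, 2002: 365 days.
March 2002: 31 − 15 = 16 days remain.
Then 11 full months totalling 334 days.
March 1–9, 2003: 9 days.
Residual: 359 days.
Total: 724 days.
724 mod 7 = 3, so 3 days before Sunday is Thursday.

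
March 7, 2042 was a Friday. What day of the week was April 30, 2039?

Count forward from the earlier date (April 30, 2039) to the later (March 7, 2042):
April 30, 2039 → April 30, 2040: 366 days (2040 is a leap year).
April 30, 2040 → April 30, 2041: 365 days.
April 2041: 30 − 30 = 0 days remain.
Then 10 full months totalling 304 days.
March 1–7, 2042: 7 days.
Residual: 311 days.
Total: 1042 days.
1042 mod 7 = 6, so 6 days before Friday is Saturday.

Saturday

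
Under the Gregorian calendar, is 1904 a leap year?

1904 is a leap year.

Yes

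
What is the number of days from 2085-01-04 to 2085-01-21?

Within January 2085: 21 − 4 = 17 days.

17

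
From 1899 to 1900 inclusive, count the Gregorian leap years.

Years divisible by 4 in [1899, 1900]: 1900.
Of these, 1900 is divisible by 100 but not 400, so not leap.
Leap years: 1 − 1 = 0.

0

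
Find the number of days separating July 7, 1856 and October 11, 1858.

July 7, 1856 → July 7, 1857: 365 days.
July 7, 1857 → July 7, 1858: 365 days.
July 1858: 31 − 7 = 24 days remain.
Then August (31), September (30): 31 + 30 = 61 days.
October 1–11, 1858: 11 days.
Residual: 96 days.
Total: 826 days.

826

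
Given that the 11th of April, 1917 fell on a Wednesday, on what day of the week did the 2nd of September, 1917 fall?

Sunday

April 1917: 30 − 11 = 19 days remain.
Then May (31), June (30), July (31), August (31): 31 + 30 + 31 + 31 = 123 days.
September 1–2, 1917: 2 days.
Total: 19 + 123 + 2 = 144 days.
144 mod 7 = 4, so 4 days after Wednesday is Sunday.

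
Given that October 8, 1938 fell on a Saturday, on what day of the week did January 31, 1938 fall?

Count forward from the earlier date (January 31, 1938) to the later (October 8, 1938):
January 1938: 31 − 31 = 0 days remain.
Then February 1938 (28), March (31), April (30), May (31), June (30), July (31), August (31), September (30): 28 + 31 + 30 + 31 + 30 + 31 + 31 + 30 = 242 days.
October 1–8, 1938: 8 days.
Total: 0 + 242 + 8 = 250 days.
250 mod 7 = 5, so 5 days before Saturday is Monday.

Monday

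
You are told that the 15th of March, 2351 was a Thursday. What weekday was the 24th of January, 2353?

March 15, 2351 → March 15, 2352: 366 days (2352 is a leap year).
March 2352: 31 − 15 = 16 days remain.
Then 9 full months totalling 275 days.
January 1–24, 2353: 24 days.
Residual: 315 days.
Total: 681 days.
681 mod 7 = 2, so 2 days after Thursday is Saturday.

Saturday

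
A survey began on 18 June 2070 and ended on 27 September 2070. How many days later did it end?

June 2070: 30 − 18 = 12 days remain.
Then July (31), August (31): 31 + 31 = 62 days.
September 1–27, 2070: 27 days.
Total: 12 + 62 + 27 = 101 days.

101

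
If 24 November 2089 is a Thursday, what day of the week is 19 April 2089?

Count forward from the earlier date (April 19, 2089) to the later (November 24, 2089):
April 2089: 30 − 19 = 11 days remain.
Then May (31), June (30), July (31), August (31), September (30), October (31): 31 + 30 + 31 + 31 + 30 + 31 = 184 days.
November 1–24, 2089: 24 days.
Total: 11 + 184 + 24 = 219 days.
219 mod 7 = 2, so 2 days before Thursday is Tuesday.

Tuesday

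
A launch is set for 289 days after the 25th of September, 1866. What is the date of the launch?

the 11th of July, 1867

Count 289 days after September 25, 1866:
September 1866: 30 − 25 = 5 days remain.
Then 9 full months totalling 273 days.
July 1–11, 1867: 11 days.
Total: 5 + 273 + 11 = 289 days.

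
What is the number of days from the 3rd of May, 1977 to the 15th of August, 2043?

24210

From May 3, 1977 to May 3, 2043: 66 years, of which 16 contain a Feb 29 — 50×365 + 16×366 = 24106 days.
(2000 is a leap year (divisible by 400).)
May 2043: 31 − 3 = 28 days remain.
Then June (30), July (31): 30 + 31 = 61 days.
August 1–15, 2043: 15 days.
Residual: 104 days.
Total: 24210 days.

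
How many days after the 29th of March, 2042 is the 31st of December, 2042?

March 2042: 31 − 29 = 2 days remain.
Then April (30), May (31), June (30), July (31), August (31), September (30), October (31), November (30): 30 + 31 + 30 + 31 + 31 + 30 + 31 + 30 = 244 days.
December 1–31, 2042: 31 days.
Total: 2 + 244 + 31 = 277 days.

277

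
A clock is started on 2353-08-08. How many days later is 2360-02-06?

2373

Day-of-year of August 8, 2353: 220.
Day-of-year of February 6, 2360: 37.
2353 has 365 days, so 365 − 220 = 145 days remain in 2353.
Full years: 2354: 365; 2355: 365; 2356: 366; 2357: 365; 2358: 365; 2359: 365. Sum = 2191.
Total: 145 + 2191 + 37 = 2373 days.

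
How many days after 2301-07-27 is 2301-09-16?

July 2301: 31 − 27 = 4 days remain.
Then August (31): 31 days.
September 1–16, 2301: 16 days.
Total: 4 + 31 + 16 = 51 days.

51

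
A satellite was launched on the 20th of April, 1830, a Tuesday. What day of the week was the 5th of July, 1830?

Monday

April 1830: 30 − 20 = 10 days remain.
Then May (31), June (30): 31 + 30 = 61 days.
July 1–5, 1830: 5 days.
Total: 10 + 61 + 5 = 76 days.
76 mod 7 = 6, so 6 days after Tuesday is Monday.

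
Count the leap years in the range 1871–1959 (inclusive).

Years divisible by 4: 1872, 1876, …, 1956 — 22 in all.
Of these, 1900 is divisible by 100 but not 400, so not leap.
Leap years: 22 − 1 = 21.

21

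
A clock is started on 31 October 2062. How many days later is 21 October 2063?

355

October 2062: 31 − 31 = 0 days remain.
Then 11 full months totalling 334 days.
October 1–21, 2063: 21 days.
Total: 0 + 334 + 21 = 355 days.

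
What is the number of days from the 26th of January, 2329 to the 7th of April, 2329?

January 2329: 31 − 26 = 5 days remain.
Then February 2329 (28), March (31): 28 + 31 = 59 days.
April 1–7, 2329: 7 days.
Total: 5 + 59 + 7 = 71 days.

71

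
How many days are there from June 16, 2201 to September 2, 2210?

From June 16, 2201 to June 16, 2210: 9 years, of which 2 contain a Feb 29 — 7×365 + 2×366 = 3287 days.
June 2210: 30 − 16 = 14 days remain.
Then July (31), August (31): 31 + 31 = 62 days.
September 1–2, 2210: 2 days.
Residual: 78 days.
Total: 3365 days.

3365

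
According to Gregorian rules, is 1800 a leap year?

No

1800 is not a leap year (divisible by 100 but not 400).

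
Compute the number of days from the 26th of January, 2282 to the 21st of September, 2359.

Day-of-year of January 26, 2282: 26.
Day-of-year of September 21, 2359: 264.
2282 has 365 days, so 365 − 26 = 339 days remain in 2282.
Full years 2283–2358: 58 common + 18 leap = 58×365 + 18×366 = 27758 days.
Total: 339 + 27758 + 264 = 28361 days.

28361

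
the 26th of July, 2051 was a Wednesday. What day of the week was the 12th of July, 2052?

July 2051: 31 − 26 = 5 days remain.
Then 11 full months totalling 335 days.
July 1–12, 2052: 12 days.
Total: 5 + 335 + 12 = 352 days.
352 mod 7 = 2, so 2 days after Wednesday is Friday.

Friday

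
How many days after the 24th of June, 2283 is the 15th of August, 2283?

52

June 2283: 30 − 24 = 6 days remain.
Then July (31): 31 days.
August 1–15, 2283: 15 days.
Total: 6 + 31 + 15 = 52 days.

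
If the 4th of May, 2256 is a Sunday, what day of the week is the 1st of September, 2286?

Wednesday

Day-of-year of May 4, 2256: 125.
Day-of-year of September 1, 2286: 244.
2256 has 366 days, so 366 − 125 = 241 days remain in 2256.
Full years 2257–2285: 22 common + 7 leap = 22×365 + 7×366 = 10592 days.
Total: 241 + 10592 + 244 = 11077 days.
11077 mod 7 = 3, so 3 days after Sunday is Wednesday.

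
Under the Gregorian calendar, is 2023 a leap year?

2023 is not a leap year.

No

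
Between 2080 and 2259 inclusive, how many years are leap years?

43

Years divisible by 4: 2080, 2084, …, 2256 — 45 in all.
Of these, 2100, 2200 are divisible by 100 but not 400, so not leap.
Leap years: 45 − 2 = 43.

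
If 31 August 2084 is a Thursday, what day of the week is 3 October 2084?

August 2084: 31 − 31 = 0 days remain.
Then September (30): 30 days.
October 1–3, 2084: 3 days.
Total: 0 + 30 + 3 = 33 days.
33 mod 7 = 5, so 5 days after Thursday is Tuesday.

Tuesday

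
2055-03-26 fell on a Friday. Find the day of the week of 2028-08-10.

Count forward from the earlier date (August 10, 2028) to the later (March 26, 2055):
From August 10, 2028 to August 10, 2054: 26 years, of which 6 contain a Feb 29 — 20×365 + 6×366 = 9496 days.
August 2054: 31 − 10 = 21 days remain.
Then September (30), October (31), November (30), December (31), January (31), February 2055 (28): 30 + 31 + 30 + 31 + 31 + 28 = 181 days.
March 1–26, 2055: 26 days.
Residual: 228 days.
Total: 9724 days.
9724 mod 7 = 1, so 1 day before Friday is Thursday.

Thursday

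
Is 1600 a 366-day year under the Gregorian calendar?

1600 is a leap year (divisible by 400).

Yes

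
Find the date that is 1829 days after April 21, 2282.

April 24, 2287

Count 1829 days after April 21, 2282:
Day-of-year of April 21, 2282: 111.
Day-of-year of April 24, 2287: 114.
2282 has 365 days, so 365 − 111 = 254 days remain in 2282.
Full years: 2283: 365; 2284: 366; 2285: 365; 2286: 365. Sum = 1461.
Total: 254 + 1461 + 114 = 1829 days.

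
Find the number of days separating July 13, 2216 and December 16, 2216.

156

July 2216: 31 − 13 = 18 days remain.
Then August (31), September (30), October (31), November (30): 31 + 30 + 31 + 30 = 122 days.
December 1–16, 2216: 16 days.
Total: 18 + 122 + 16 = 156 days.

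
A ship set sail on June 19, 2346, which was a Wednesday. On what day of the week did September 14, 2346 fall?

Saturday

June 2346: 30 − 19 = 11 days remain.
Then July (31), August (31): 31 + 31 = 62 days.
September 1–14, 2346: 14 days.
Total: 11 + 62 + 14 = 87 days.
87 mod 7 = 3, so 3 days after Wednesday is Saturday.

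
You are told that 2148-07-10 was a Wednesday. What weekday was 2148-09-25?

Wednesday

July 2148: 31 − 10 = 21 days remain.
Then August (31): 31 days.
September 1–25, 2148: 25 days.
Total: 21 + 31 + 25 = 77 days.
77 is a multiple of 7, so 2148-09-25 falls on the same weekday: Wednesday.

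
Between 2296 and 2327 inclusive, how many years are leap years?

Years divisible by 4 in [2296, 2327]: 2296, 2300, 2304, 2308, 2312, 2316, 2320, 2324.
Of these, 2300 is divisible by 100 but not 400, so not leap.
Leap years: 8 − 1 = 7.

7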